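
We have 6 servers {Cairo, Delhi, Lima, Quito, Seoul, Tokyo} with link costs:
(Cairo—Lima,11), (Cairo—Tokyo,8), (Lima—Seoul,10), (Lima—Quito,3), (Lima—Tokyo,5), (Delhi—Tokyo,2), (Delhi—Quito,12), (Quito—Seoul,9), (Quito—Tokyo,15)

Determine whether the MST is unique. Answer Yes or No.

Sort edges by weight, then run Kruskal:
Delhi—Tokyo (2): add — endpoints in different components.
Lima—Quito (3): add — endpoints in different components.
Lima—Tokyo (5): add — endpoints in different components.
Cairo—Tokyo (8): add — endpoints in different components.
Quito—Seoul (9): add — endpoints in different components.
Every non-tree edge has weight strictly greater than the heaviest edge on the tree path between its endpoints, so the MST is unique.

Yes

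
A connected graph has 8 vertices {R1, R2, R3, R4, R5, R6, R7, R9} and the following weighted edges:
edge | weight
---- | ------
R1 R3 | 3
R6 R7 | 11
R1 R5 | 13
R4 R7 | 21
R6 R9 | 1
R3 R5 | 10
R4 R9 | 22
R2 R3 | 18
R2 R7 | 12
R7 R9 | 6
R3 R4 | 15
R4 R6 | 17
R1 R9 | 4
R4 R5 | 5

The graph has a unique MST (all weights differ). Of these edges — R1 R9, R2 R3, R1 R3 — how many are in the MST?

Sort edges by weight, then run Kruskal:
R6 R9 (1): add — endpoints in different components.
R1 R3 (3): add — endpoints in different components.
R1 R9 (4): add — endpoints in different components.
R4 R5 (5): add — endpoints in different components.
R7 R9 (6): add — endpoints in different components.
R3 R5 (10): add — endpoints in different components.
R6 R7 (11): skip — R7 and R6 already connected.
R2 R7 (12): add — endpoints in different components.
MST edge set: {R6 R9, R1 R3, R1 R9, R4 R5, R7 R9, R3 R5, R2 R7}.
Of the listed edges, {R1 R9, R1 R3} are in the MST → 2.

2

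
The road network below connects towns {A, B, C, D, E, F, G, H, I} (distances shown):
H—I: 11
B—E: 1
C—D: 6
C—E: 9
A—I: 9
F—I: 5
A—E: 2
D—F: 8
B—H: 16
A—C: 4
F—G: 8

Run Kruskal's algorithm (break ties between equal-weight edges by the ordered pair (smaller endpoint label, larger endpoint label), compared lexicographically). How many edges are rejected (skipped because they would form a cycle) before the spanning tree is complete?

2

Sort edges by weight, then run Kruskal:
B—E (1): add — endpoints in different components.
A—E (2): add — endpoints in different components.
A—C (4): add — endpoints in different components.
F—I (5): add — endpoints in different components.
C—D (6): add — endpoints in different components.
D—F (8): add — endpoints in different components.
F—G (8): add — endpoints in different components.
A—I (9): skip — A and I already connected.
C—E (9): skip — C and E already connected.
H—I (11): add — endpoints in different components.
Edges rejected before the tree was complete: 2.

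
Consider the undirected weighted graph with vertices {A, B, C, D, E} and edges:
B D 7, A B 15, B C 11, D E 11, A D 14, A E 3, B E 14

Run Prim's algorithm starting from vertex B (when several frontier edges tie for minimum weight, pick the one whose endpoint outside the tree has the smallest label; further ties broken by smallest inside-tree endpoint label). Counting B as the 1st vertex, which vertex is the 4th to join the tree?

Grow the tree from B using Prim:
Step 1: frontier [B D 7, B C 11, B E 14, A B 15] → take B D (7); add D.
Step 2: frontier [B C 11, B E 14, A B 15, D E 11, A D 14] → take B C (11); add C.
Step 3: frontier [B E 14, A B 15, D E 11, A D 14] → take D E (11); add E.
Step 4: frontier [A B 15, A D 14, A E 3] → take A E (3); add A.
Vertex order: B, D, C, E, A. The 4th vertex is E.

E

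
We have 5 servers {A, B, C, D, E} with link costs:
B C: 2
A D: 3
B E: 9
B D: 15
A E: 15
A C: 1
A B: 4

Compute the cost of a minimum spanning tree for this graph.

Prim, starting at C.
Step 1: cheapest edge leaving the tree is A C (1); add A.
Step 2: cheapest edge leaving the tree is B C (2); add B.
Step 3: cheapest edge leaving the tree is A D (3); add D.
Step 4: cheapest edge leaving the tree is B E (9); add E.
MST edges: A C, B C, A D, B E; total weight 1+2+3+9 = 15.

15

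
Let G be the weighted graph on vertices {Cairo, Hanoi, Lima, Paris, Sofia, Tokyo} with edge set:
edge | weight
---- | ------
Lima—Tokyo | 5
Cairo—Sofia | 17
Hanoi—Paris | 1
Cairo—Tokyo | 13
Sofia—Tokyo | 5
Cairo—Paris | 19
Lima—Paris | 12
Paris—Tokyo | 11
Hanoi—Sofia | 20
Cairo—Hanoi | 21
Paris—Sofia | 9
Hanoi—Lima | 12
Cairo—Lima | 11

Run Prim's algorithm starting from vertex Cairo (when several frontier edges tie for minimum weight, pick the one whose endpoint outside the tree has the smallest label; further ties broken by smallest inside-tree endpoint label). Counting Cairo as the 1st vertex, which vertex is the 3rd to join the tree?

Tokyo

Prim, starting at Cairo.
Step 1: frontier [Cairo—Lima 11, Cairo—Tokyo 13, Cairo—Sofia 17, Cairo—Paris 19, Cairo—Hanoi 21] → take Cairo—Lima (11); add Lima.
Step 2: frontier [Cairo—Tokyo 13, Cairo—Sofia 17, Cairo—Paris 19, Cairo—Hanoi 21, Lima—Tokyo 5, Hanoi—Lima 12, Lima—Paris 12] → take Lima—Tokyo (5); add Tokyo.
Step 3: frontier [Cairo—Sofia 17, Cairo—Paris 19, Cairo—Hanoi 21, Hanoi—Lima 12, Lima—Paris 12, Sofia—Tokyo 5, Paris—Tokyo 11] → take Sofia—Tokyo (5); add Sofia.
Step 4: frontier [Cairo—Paris 19, Cairo—Hanoi 21, Hanoi—Lima 12, Lima—Paris 12, Paris—Sofia 9, Hanoi—Sofia 20, Paris—Tokyo 11] → take Paris—Sofia (9); add Paris.
Step 5: frontier [Cairo—Hanoi 21, Hanoi—Lima 12, Hanoi—Paris 1, Hanoi—Sofia 20] → take Hanoi—Paris (1); add Hanoi.
Vertex order: Cairo, Lima, Tokyo, Sofia, Paris, Hanoi. The 3rd vertex is Tokyo.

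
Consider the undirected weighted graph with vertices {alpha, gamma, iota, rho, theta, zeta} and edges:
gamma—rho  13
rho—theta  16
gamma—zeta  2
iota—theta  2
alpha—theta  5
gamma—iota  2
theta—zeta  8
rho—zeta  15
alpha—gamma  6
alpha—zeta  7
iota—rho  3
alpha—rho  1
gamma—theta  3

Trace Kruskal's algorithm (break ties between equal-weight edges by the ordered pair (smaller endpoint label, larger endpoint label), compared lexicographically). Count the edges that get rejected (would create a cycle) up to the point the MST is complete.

1

Kruskal: consider edges lightest-first.
alpha—rho (1): add. Components now {gamma} {alpha,rho} {theta} {zeta} {iota}
gamma—iota (2): add. Components now {gamma,iota} {alpha,rho} {theta} {zeta}
gamma—zeta (2): add. Components now {gamma,iota,zeta} {alpha,rho} {theta}
iota—theta (2): add. Components now {gamma,iota,theta,zeta} {alpha,rho}
gamma—theta (3): skip — gamma and theta already connected.
iota—rho (3): add. Components now {alpha,gamma,iota,rho,theta,zeta}
Edges rejected before the tree was complete: 1.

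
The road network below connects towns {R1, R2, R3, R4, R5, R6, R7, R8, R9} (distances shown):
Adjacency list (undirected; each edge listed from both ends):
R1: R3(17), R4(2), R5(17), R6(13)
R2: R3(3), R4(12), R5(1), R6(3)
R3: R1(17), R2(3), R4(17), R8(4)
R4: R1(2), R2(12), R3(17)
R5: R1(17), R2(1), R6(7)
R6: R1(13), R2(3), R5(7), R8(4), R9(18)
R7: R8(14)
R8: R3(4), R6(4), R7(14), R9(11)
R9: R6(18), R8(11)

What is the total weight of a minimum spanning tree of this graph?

Grow the tree from R8 using Prim:
Step 1: cheapest edge leaving the tree is R3 R8 (4); add R3.
Step 2: cheapest edge leaving the tree is R2 R3 (3); add R2.
Step 3: cheapest edge leaving the tree is R2 R5 (1); add R5.
Step 4: cheapest edge leaving the tree is R2 R6 (3); add R6.
Step 5: cheapest edge leaving the tree is R8 R9 (11); add R9.
Step 6: cheapest edge leaving the tree is R2 R4 (12); add R4.
Step 7: cheapest edge leaving the tree is R1 R4 (2); add R1.
Step 8: cheapest edge leaving the tree is R7 R8 (14); add R7.
MST edges: R3 R8, R2 R3, R2 R5, R2 R6, R8 R9, R2 R4, R1 R4, R7 R8; total weight 4+3+1+3+11+12+2+14 = 50.

50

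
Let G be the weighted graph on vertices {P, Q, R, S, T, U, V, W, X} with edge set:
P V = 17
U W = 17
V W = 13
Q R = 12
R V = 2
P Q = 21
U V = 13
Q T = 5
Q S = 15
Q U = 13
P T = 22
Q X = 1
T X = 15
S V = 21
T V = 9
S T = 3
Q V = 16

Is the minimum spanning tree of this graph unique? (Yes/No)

Sort edges by weight, then run Kruskal:
Q X (1): add — endpoints in different components.
R V (2): add — endpoints in different components.
S T (3): add — endpoints in different components.
Q T (5): add — endpoints in different components.
T V (9): add — endpoints in different components.
Q R (12): skip — Q and R already connected.
Q U (13): add — endpoints in different components.
U V (13): skip — V and U already connected.
V W (13): add — endpoints in different components.
Q S (15): skip — S and Q already connected.
T X (15): skip — T and X already connected.
Q V (16): skip — V and Q already connected.
P V (17): add — endpoints in different components.
Non-tree edge U V has weight 13, equal to the heaviest edge on its tree cycle — swapping gives another MST of the same weight. Not unique.

No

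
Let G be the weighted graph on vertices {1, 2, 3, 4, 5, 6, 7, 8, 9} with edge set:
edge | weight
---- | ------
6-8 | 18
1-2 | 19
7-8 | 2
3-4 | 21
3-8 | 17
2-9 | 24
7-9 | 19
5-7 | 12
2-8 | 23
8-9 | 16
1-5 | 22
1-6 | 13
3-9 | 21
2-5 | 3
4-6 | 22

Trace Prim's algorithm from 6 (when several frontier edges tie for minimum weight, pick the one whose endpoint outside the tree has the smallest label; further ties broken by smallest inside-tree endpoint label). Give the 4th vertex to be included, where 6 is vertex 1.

Prim's algorithm from 6:
Step 1: cheapest edge leaving the tree is 1-6 (13); add 1.
Step 2: cheapest edge leaving the tree is 6-8 (18); add 8.
Step 3: cheapest edge leaving the tree is 7-8 (2); add 7.
Step 4: cheapest edge leaving the tree is 5-7 (12); add 5.
Step 5: cheapest edge leaving the tree is 2-5 (3); add 2.
Step 6: cheapest edge leaving the tree is 8-9 (16); add 9.
Step 7: cheapest edge leaving the tree is 3-8 (17); add 3.
Step 8: cheapest edge leaving the tree is 3-4 (21); add 4.
Vertex order: 6, 1, 8, 7, 5, 2, 9, 3, 4. The 4th vertex is 7.

7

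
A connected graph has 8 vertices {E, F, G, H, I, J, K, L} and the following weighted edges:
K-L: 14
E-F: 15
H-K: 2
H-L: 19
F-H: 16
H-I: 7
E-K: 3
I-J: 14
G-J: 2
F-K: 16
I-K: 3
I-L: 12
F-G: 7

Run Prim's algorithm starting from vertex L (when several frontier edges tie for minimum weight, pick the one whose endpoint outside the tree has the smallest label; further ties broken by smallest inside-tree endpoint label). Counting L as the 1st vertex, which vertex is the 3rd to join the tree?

Prim's algorithm from L:
Step 1: frontier [I-L 12, K-L 14, H-L 19] → take I-L (12); add I.
Step 2: frontier [I-K 3, H-I 7, I-J 14, K-L 14, H-L 19] → take I-K (3); add K.
Step 3: frontier [H-I 7, I-J 14, H-K 2, E-K 3, F-K 16, H-L 19] → take H-K (2); add H.
Step 4: frontier [F-H 16, I-J 14, E-K 3, F-K 16] → take E-K (3); add E.
Step 5: frontier [E-F 15, F-H 16, I-J 14, F-K 16] → take I-J (14); add J.
Step 6: frontier [E-F 15, F-H 16, G-J 2, F-K 16] → take G-J (2); add G.
Step 7: frontier [E-F 15, F-G 7, F-H 16, F-K 16] → take F-G (7); add F.
Vertex order: L, I, K, H, E, J, G, F. The 3rd vertex is K.

K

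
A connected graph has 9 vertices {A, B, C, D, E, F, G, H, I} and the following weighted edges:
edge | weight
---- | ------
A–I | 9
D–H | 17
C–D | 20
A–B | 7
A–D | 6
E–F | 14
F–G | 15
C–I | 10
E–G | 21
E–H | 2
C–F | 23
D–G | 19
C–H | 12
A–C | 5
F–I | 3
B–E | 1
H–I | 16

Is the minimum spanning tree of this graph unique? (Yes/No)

Kruskal's algorithm — process edges by increasing weight (ties by edge label):
B–E (1): add — endpoints in different components.
E–H (2): add — endpoints in different components.
F–I (3): add — endpoints in different components.
A–C (5): add — endpoints in different components.
A–D (6): add — endpoints in different components.
A–B (7): add — endpoints in different components.
A–I (9): add — endpoints in different components.
C–I (10): skip — C and I already connected.
C–H (12): skip — C and H already connected.
E–F (14): skip — E and F already connected.
F–G (15): add — endpoints in different components.
Every non-tree edge has weight strictly greater than the heaviest edge on the tree path between its endpoints, so the MST is unique.

Yes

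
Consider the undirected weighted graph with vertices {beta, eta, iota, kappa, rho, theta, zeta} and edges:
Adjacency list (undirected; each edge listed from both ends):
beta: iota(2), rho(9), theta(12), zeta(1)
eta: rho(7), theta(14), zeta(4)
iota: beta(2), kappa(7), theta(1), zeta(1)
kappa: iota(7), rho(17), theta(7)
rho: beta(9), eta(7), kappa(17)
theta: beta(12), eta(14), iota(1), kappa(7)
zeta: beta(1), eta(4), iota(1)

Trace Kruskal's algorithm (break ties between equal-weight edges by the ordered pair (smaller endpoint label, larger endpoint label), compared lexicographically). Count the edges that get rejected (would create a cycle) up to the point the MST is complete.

1

Sort edges by weight, then run Kruskal:
beta-zeta (1): add. Components now {rho} {beta,zeta} {iota} {eta} {kappa} {theta}
iota-theta (1): add. Components now {rho} {beta,zeta} {iota,theta} {eta} {kappa}
iota-zeta (1): add. Components now {rho} {beta,iota,theta,zeta} {eta} {kappa}
beta-iota (2): skip — beta and iota already connected.
eta-zeta (4): add. Components now {rho} {beta,eta,iota,theta,zeta} {kappa}
eta-rho (7): add. Components now {beta,eta,iota,rho,theta,zeta} {kappa}
iota-kappa (7): add. Components now {beta,eta,iota,kappa,rho,theta,zeta}
Edges rejected before the tree was complete: 1.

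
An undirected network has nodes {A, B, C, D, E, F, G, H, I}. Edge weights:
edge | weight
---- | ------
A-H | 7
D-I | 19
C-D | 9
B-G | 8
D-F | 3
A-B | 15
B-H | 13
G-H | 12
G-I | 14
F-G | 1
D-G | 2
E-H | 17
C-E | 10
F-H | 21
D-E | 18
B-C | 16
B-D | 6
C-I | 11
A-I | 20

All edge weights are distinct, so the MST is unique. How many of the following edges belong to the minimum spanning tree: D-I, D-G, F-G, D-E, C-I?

3

Kruskal's algorithm — process edges by increasing weight (ties by edge label):
F-G (1): add — endpoints in different components.
D-G (2): add — endpoints in different components.
D-F (3): skip — D and F already connected.
B-D (6): add — endpoints in different components.
A-H (7): add — endpoints in different components.
B-G (8): skip — B and G already connected.
C-D (9): add — endpoints in different components.
C-E (10): add — endpoints in different components.
C-I (11): add — endpoints in different components.
G-H (12): add — endpoints in different components.
MST edge set: {F-G, D-G, B-D, A-H, C-D, C-E, C-I, G-H}.
Of the listed edges, {D-G, F-G, C-I} are in the MST → 3.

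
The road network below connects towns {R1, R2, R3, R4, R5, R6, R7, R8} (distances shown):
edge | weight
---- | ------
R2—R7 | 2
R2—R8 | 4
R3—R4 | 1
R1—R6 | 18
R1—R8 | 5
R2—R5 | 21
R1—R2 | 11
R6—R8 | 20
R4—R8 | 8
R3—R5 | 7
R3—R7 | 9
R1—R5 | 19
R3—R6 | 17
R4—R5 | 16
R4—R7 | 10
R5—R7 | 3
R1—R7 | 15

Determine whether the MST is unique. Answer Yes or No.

Yes

Kruskal's algorithm — process edges by increasing weight (ties by edge label):
R3—R4 (1): add — endpoints in different components.
R2—R7 (2): add — endpoints in different components.
R5—R7 (3): add — endpoints in different components.
R2—R8 (4): add — endpoints in different components.
R1—R8 (5): add — endpoints in different components.
R3—R5 (7): add — endpoints in different components.
R4—R8 (8): skip — R4 and R8 already connected.
R3—R7 (9): skip — R7 and R3 already connected.
R4—R7 (10): skip — R7 and R4 already connected.
R1—R2 (11): skip — R1 and R2 already connected.
R1—R7 (15): skip — R7 and R1 already connected.
R4—R5 (16): skip — R5 and R4 already connected.
R3—R6 (17): add — endpoints in different components.
Every non-tree edge has weight strictly greater than the heaviest edge on the tree path between its endpoints, so the MST is unique.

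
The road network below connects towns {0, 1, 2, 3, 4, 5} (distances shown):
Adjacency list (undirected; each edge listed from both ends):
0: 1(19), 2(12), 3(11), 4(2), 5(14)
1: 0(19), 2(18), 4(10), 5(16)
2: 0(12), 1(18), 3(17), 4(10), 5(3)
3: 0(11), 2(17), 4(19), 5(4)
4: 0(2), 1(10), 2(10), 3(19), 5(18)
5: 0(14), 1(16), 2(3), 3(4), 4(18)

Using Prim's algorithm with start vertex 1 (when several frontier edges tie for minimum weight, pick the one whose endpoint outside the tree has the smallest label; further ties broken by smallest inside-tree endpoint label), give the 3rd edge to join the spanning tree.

Prim, starting at 1.
Step 1: frontier [1 4 10, 1 5 16, 1 2 18, 0 1 19] → take 1 4 (10); add 4.
Step 2: frontier [1 5 16, 1 2 18, 0 1 19, 0 4 2, 2 4 10, 4 5 18, 3 4 19] → take 0 4 (2); add 0.
Step 3: frontier [0 3 11, 0 2 12, 0 5 14, 1 5 16, 1 2 18, 2 4 10, 4 5 18, 3 4 19] → take 2 4 (10); add 2.
Step 4: frontier [0 3 11, 0 5 14, 1 5 16, 2 5 3, 2 3 17, 4 5 18, 3 4 19] → take 2 5 (3); add 5.
Step 5: frontier [0 3 11, 2 3 17, 3 4 19, 3 5 4] → take 3 5 (4); add 3.
The 3rd edge added is 2 4.

2-4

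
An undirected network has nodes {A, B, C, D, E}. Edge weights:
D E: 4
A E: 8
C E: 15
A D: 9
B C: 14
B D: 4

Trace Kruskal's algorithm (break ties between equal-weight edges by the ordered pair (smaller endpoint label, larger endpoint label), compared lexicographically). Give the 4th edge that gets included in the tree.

B-C

Sort edges by weight, then run Kruskal:
B D (4): add — endpoints in different components.
D E (4): add — endpoints in different components.
A E (8): add — endpoints in different components.
A D (9): skip — A and D already connected.
B C (14): add — endpoints in different components.
The 4th edge added is B C.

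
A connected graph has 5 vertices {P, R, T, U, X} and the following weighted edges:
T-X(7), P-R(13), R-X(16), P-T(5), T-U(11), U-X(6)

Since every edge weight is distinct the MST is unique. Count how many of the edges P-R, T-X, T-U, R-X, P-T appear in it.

3

Kruskal: consider edges lightest-first.
P-T (5): add — endpoints in different components.
U-X (6): add — endpoints in different components.
T-X (7): add — endpoints in different components.
T-U (11): skip — T and U already connected.
P-R (13): add — endpoints in different components.
MST edge set: {P-T, U-X, T-X, P-R}.
Of the listed edges, {P-R, T-X, P-T} are in the MST → 3.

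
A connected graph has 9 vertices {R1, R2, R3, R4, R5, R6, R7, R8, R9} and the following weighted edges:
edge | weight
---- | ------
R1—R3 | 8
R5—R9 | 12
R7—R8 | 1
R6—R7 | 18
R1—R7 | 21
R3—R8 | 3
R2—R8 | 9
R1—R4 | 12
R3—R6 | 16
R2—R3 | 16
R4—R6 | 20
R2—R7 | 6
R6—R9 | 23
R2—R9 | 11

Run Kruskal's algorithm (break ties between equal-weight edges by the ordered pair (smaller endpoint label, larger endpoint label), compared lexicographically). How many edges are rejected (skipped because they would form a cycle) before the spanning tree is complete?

2

Sort edges by weight, then run Kruskal:
R7—R8 (1): add — endpoints in different components.
R3—R8 (3): add — endpoints in different components.
R2—R7 (6): add — endpoints in different components.
R1—R3 (8): add — endpoints in different components.
R2—R8 (9): skip — R2 and R8 already connected.
R2—R9 (11): add — endpoints in different components.
R1—R4 (12): add — endpoints in different components.
R5—R9 (12): add — endpoints in different components.
R2—R3 (16): skip — R3 and R2 already connected.
R3—R6 (16): add — endpoints in different components.
Edges rejected before the tree was complete: 2.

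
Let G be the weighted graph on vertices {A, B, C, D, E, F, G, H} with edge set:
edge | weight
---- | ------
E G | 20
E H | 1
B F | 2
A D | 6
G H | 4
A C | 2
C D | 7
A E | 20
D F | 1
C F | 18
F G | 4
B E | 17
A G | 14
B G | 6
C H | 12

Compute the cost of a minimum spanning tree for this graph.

Kruskal's algorithm — process edges by increasing weight (ties by edge label):
D F (1): add — endpoints in different components.
E H (1): add — endpoints in different components.
A C (2): add — endpoints in different components.
B F (2): add — endpoints in different components.
F G (4): add — endpoints in different components.
G H (4): add — endpoints in different components.
A D (6): add — endpoints in different components.
MST edges: D F, E H, A C, B F, F G, G H, A D; total weight 1+1+2+2+4+4+6 = 20.

20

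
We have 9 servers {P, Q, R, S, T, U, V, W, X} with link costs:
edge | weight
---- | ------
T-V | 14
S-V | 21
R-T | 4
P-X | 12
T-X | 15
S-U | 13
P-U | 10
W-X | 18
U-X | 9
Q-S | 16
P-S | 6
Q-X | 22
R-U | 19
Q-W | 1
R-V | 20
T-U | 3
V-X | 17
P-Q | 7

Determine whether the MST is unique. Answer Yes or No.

Yes

Kruskal: consider edges lightest-first.
Q-W (1): add — endpoints in different components.
T-U (3): add — endpoints in different components.
R-T (4): add — endpoints in different components.
P-S (6): add — endpoints in different components.
P-Q (7): add — endpoints in different components.
U-X (9): add — endpoints in different components.
P-U (10): add — endpoints in different components.
P-X (12): skip — X and P already connected.
S-U (13): skip — S and U already connected.
T-V (14): add — endpoints in different components.
Every non-tree edge has weight strictly greater than the heaviest edge on the tree path between its endpoints, so the MST is unique.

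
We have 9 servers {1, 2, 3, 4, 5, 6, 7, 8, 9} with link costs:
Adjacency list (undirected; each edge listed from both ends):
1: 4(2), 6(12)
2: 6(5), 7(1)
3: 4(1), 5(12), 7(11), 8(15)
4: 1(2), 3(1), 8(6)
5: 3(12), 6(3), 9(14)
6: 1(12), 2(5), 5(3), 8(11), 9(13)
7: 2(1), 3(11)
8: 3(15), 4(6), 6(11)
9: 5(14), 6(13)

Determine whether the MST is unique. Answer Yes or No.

No

Kruskal: consider edges lightest-first.
2 7 (1): add — endpoints in different components.
3 4 (1): add — endpoints in different components.
1 4 (2): add — endpoints in different components.
5 6 (3): add — endpoints in different components.
2 6 (5): add — endpoints in different components.
4 8 (6): add — endpoints in different components.
3 7 (11): add — endpoints in different components.
6 8 (11): skip — 6 and 8 already connected.
1 6 (12): skip — 1 and 6 already connected.
3 5 (12): skip — 3 and 5 already connected.
6 9 (13): add — endpoints in different components.
Non-tree edge 6 8 has weight 11, equal to the heaviest edge on its tree cycle — swapping gives another MST of the same weight. Not unique.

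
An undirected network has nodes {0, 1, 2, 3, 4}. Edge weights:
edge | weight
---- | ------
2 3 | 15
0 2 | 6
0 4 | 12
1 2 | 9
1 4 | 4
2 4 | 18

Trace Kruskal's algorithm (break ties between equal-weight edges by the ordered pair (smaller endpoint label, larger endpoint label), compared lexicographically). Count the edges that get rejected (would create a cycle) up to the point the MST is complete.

1

Sort edges by weight, then run Kruskal:
1 4 (4): add. Components now {0} {1,4} {2} {3}
0 2 (6): add. Components now {0,2} {1,4} {3}
1 2 (9): add. Components now {0,1,2,4} {3}
0 4 (12): skip — 0 and 4 already connected.
2 3 (15): add. Components now {0,1,2,3,4}
Edges rejected before the tree was complete: 1.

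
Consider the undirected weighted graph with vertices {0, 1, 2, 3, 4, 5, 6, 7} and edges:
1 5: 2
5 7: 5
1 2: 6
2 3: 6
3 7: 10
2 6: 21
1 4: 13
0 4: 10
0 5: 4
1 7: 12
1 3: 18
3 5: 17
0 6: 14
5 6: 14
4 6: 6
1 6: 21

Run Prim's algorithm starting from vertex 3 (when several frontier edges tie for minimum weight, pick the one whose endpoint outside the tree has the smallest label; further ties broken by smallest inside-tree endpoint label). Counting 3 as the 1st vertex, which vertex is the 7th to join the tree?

4

Grow the tree from 3 using Prim:
Step 1: cheapest edge leaving the tree is 2 3 (6); add 2.
Step 2: cheapest edge leaving the tree is 1 2 (6); add 1.
Step 3: cheapest edge leaving the tree is 1 5 (2); add 5.
Step 4: cheapest edge leaving the tree is 0 5 (4); add 0.
Step 5: cheapest edge leaving the tree is 5 7 (5); add 7.
Step 6: cheapest edge leaving the tree is 0 4 (10); add 4.
Step 7: cheapest edge leaving the tree is 4 6 (6); add 6.
Vertex order: 3, 2, 1, 5, 0, 7, 4, 6. The 7th vertex is 4.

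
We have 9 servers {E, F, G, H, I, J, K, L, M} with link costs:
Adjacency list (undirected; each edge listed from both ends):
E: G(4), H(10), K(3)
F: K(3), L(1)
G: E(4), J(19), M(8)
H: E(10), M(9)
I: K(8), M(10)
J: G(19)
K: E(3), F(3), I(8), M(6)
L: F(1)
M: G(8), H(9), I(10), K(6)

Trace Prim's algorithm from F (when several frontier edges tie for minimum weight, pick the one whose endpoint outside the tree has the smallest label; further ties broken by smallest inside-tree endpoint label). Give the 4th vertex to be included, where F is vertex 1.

E

Grow the tree from F using Prim:
Step 1: cheapest edge leaving the tree is F–L (1); add L.
Step 2: cheapest edge leaving the tree is F–K (3); add K.
Step 3: cheapest edge leaving the tree is E–K (3); add E.
Step 4: cheapest edge leaving the tree is E–G (4); add G.
Step 5: cheapest edge leaving the tree is K–M (6); add M.
Step 6: cheapest edge leaving the tree is I–K (8); add I.
Step 7: cheapest edge leaving the tree is H–M (9); add H.
Step 8: cheapest edge leaving the tree is G–J (19); add J.
Vertex order: F, L, K, E, G, M, I, H, J. The 4th vertex is E.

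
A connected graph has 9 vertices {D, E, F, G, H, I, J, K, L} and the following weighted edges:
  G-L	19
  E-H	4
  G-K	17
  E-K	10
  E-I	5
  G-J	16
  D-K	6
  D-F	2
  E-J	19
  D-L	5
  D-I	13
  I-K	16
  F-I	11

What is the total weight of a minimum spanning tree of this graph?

Grow the tree from F using Prim:
Step 1: frontier [D-F 2, F-I 11] → take D-F (2); add D.
Step 2: frontier [D-L 5, D-K 6, D-I 13, F-I 11] → take D-L (5); add L.
Step 3: frontier [D-K 6, D-I 13, F-I 11, G-L 19] → take D-K (6); add K.
Step 4: frontier [D-I 13, F-I 11, E-K 10, I-K 16, G-K 17, G-L 19] → take E-K (10); add E.
Step 5: frontier [D-I 13, E-H 4, E-I 5, E-J 19, F-I 11, I-K 16, G-K 17, G-L 19] → take E-H (4); add H.
Step 6: frontier [D-I 13, E-I 5, E-J 19, F-I 11, I-K 16, G-K 17, G-L 19] → take E-I (5); add I.
Step 7: frontier [E-J 19, G-K 17, G-L 19] → take G-K (17); add G.
Step 8: frontier [E-J 19, G-J 16] → take G-J (16); add J.
MST edges: D-F, D-L, D-K, E-K, E-H, E-I, G-K, G-J; total weight 2+5+6+10+4+5+17+16 = 65.

65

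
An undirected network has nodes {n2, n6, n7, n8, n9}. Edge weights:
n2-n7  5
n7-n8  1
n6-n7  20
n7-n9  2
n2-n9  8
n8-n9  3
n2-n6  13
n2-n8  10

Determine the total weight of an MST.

Kruskal: consider edges lightest-first.
n7-n8 (1): add — endpoints in different components.
n7-n9 (2): add — endpoints in different components.
n8-n9 (3): skip — n8 and n9 already connected.
n2-n7 (5): add — endpoints in different components.
n2-n9 (8): skip — n2 and n9 already connected.
n2-n8 (10): skip — n8 and n2 already connected.
n2-n6 (13): add — endpoints in different components.
MST edges: n7-n8, n7-n9, n2-n7, n2-n6; total weight 1+2+5+13 = 21.

21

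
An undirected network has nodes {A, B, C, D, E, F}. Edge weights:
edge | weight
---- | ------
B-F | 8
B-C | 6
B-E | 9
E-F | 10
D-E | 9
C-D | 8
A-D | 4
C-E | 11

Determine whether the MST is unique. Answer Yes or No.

Kruskal's algorithm — process edges by increasing weight (ties by edge label):
A-D (4): add — endpoints in different components.
B-C (6): add — endpoints in different components.
B-F (8): add — endpoints in different components.
C-D (8): add — endpoints in different components.
B-E (9): add — endpoints in different components.
Non-tree edge D-E has weight 9, equal to the heaviest edge on its tree cycle — swapping gives another MST of the same weight. Not unique.

No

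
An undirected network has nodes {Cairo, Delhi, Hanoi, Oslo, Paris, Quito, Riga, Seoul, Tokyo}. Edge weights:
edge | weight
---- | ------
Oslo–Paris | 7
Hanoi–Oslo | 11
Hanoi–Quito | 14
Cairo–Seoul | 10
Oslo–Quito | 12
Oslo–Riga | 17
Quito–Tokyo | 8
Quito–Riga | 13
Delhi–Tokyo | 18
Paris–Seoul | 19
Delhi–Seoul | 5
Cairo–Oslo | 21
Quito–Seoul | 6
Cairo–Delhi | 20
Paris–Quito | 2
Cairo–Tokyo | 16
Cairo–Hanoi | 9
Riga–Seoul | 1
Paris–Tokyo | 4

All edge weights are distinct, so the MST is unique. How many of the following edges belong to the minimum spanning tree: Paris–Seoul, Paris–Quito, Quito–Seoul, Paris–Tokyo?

3

Kruskal: consider edges lightest-first.
Riga–Seoul (1): add — endpoints in different components.
Paris–Quito (2): add — endpoints in different components.
Paris–Tokyo (4): add — endpoints in different components.
Delhi–Seoul (5): add — endpoints in different components.
Quito–Seoul (6): add — endpoints in different components.
Oslo–Paris (7): add — endpoints in different components.
Quito–Tokyo (8): skip — Tokyo and Quito already connected.
Cairo–Hanoi (9): add — endpoints in different components.
Cairo–Seoul (10): add — endpoints in different components.
MST edge set: {Riga–Seoul, Paris–Quito, Paris–Tokyo, Delhi–Seoul, Quito–Seoul, Oslo–Paris, Cairo–Hanoi, Cairo–Seoul}.
Of the listed edges, {Paris–Quito, Quito–Seoul, Paris–Tokyo} are in the MST → 3.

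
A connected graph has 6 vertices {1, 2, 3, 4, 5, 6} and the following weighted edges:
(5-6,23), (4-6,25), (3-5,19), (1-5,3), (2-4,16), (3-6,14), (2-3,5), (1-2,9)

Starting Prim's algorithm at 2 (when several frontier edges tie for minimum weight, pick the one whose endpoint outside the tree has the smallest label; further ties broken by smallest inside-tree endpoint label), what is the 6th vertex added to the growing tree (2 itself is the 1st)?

4

Prim's algorithm from 2:
Step 1: cheapest edge leaving the tree is 2-3 (5); add 3.
Step 2: cheapest edge leaving the tree is 1-2 (9); add 1.
Step 3: cheapest edge leaving the tree is 1-5 (3); add 5.
Step 4: cheapest edge leaving the tree is 3-6 (14); add 6.
Step 5: cheapest edge leaving the tree is 2-4 (16); add 4.
Vertex order: 2, 3, 1, 5, 6, 4. The 6th vertex is 4.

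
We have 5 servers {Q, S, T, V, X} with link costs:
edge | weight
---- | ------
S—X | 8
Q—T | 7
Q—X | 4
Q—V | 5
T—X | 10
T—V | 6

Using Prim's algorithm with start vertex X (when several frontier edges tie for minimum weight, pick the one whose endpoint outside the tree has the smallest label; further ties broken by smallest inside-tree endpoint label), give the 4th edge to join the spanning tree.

S-X

Grow the tree from X using Prim:
Step 1: cheapest edge leaving the tree is Q—X (4); add Q.
Step 2: cheapest edge leaving the tree is Q—V (5); add V.
Step 3: cheapest edge leaving the tree is T—V (6); add T.
Step 4: cheapest edge leaving the tree is S—X (8); add S.
The 4th edge added is S—X.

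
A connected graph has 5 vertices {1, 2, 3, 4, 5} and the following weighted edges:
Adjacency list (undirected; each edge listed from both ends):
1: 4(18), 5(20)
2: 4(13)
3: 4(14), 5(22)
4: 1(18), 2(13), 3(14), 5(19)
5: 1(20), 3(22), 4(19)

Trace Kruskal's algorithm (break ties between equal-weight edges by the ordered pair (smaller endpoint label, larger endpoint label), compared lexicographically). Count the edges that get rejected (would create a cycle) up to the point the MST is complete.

0

Sort edges by weight, then run Kruskal:
2—4 (13): add. Components now {1} {2,4} {3} {5}
3—4 (14): add. Components now {1} {2,3,4} {5}
1—4 (18): add. Components now {1,2,3,4} {5}
4—5 (19): add. Components now {1,2,3,4,5}
Edges rejected before the tree was complete: 0.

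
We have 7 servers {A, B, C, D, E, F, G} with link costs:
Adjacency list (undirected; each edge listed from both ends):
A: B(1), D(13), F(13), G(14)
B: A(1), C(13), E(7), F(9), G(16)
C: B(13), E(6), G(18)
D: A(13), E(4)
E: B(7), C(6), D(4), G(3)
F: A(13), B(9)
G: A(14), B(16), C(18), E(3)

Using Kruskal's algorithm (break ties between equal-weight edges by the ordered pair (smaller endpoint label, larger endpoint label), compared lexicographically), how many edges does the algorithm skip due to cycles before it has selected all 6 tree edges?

0

Kruskal's algorithm — process edges by increasing weight (ties by edge label):
A—B (1): add — endpoints in different components.
E—G (3): add — endpoints in different components.
D—E (4): add — endpoints in different components.
C—E (6): add — endpoints in different components.
B—E (7): add — endpoints in different components.
B—F (9): add — endpoints in different components.
Edges rejected before the tree was complete: 0.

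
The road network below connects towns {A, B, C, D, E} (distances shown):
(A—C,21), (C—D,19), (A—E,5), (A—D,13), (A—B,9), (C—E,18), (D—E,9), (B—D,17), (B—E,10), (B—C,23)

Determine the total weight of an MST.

Sort edges by weight, then run Kruskal:
A—E (5): add — endpoints in different components.
A—B (9): add — endpoints in different components.
D—E (9): add — endpoints in different components.
B—E (10): skip — B and E already connected.
A—D (13): skip — A and D already connected.
B—D (17): skip — B and D already connected.
C—E (18): add — endpoints in different components.
MST edges: A—E, A—B, D—E, C—E; total weight 5+9+9+18 = 41.

41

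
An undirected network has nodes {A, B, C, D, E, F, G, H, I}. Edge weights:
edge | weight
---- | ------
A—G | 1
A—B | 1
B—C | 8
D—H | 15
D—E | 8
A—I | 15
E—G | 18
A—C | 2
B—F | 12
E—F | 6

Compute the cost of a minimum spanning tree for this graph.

Kruskal: consider edges lightest-first.
A—B (1): add — endpoints in different components.
A—G (1): add — endpoints in different components.
A—C (2): add — endpoints in different components.
E—F (6): add — endpoints in different components.
B—C (8): skip — B and C already connected.
D—E (8): add — endpoints in different components.
B—F (12): add — endpoints in different components.
A—I (15): add — endpoints in different components.
D—H (15): add — endpoints in different components.
MST edges: A—B, A—G, A—C, E—F, D—E, B—F, A—I, D—H; total weight 1+1+2+6+8+12+15+15 = 60.

60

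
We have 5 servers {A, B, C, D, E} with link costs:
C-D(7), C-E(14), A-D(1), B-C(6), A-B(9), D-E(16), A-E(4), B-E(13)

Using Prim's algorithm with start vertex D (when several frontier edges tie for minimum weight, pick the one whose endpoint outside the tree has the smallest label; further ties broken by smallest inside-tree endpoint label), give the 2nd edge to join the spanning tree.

Prim, starting at D.
Step 1: cheapest edge leaving the tree is A-D (1); add A.
Step 2: cheapest edge leaving the tree is A-E (4); add E.
Step 3: cheapest edge leaving the tree is C-D (7); add C.
Step 4: cheapest edge leaving the tree is B-C (6); add B.
The 2nd edge added is A-E.

A-E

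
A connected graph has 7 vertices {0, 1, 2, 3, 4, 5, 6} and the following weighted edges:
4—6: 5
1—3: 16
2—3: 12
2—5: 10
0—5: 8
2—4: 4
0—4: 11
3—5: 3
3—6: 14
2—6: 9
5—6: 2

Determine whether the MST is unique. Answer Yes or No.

Kruskal's algorithm — process edges by increasing weight (ties by edge label):
5—6 (2): add — endpoints in different components.
3—5 (3): add — endpoints in different components.
2—4 (4): add — endpoints in different components.
4—6 (5): add — endpoints in different components.
0—5 (8): add — endpoints in different components.
2—6 (9): skip — 2 and 6 already connected.
2—5 (10): skip — 2 and 5 already connected.
0—4 (11): skip — 0 and 4 already connected.
2—3 (12): skip — 2 and 3 already connected.
3—6 (14): skip — 3 and 6 already connected.
1—3 (16): add — endpoints in different components.
Every non-tree edge has weight strictly greater than the heaviest edge on the tree path between its endpoints, so the MST is unique.

Yes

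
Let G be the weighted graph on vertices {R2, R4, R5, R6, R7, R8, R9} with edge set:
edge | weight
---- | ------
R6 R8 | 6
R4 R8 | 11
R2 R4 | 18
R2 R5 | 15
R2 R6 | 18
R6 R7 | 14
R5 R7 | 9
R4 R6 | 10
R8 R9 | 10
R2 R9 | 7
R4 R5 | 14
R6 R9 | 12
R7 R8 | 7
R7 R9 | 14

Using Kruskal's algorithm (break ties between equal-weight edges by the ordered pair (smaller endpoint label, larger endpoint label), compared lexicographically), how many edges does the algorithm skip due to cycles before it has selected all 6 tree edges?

0

Kruskal: consider edges lightest-first.
R6 R8 (6): add — endpoints in different components.
R2 R9 (7): add — endpoints in different components.
R7 R8 (7): add — endpoints in different components.
R5 R7 (9): add — endpoints in different components.
R4 R6 (10): add — endpoints in different components.
R8 R9 (10): add — endpoints in different components.
Edges rejected before the tree was complete: 0.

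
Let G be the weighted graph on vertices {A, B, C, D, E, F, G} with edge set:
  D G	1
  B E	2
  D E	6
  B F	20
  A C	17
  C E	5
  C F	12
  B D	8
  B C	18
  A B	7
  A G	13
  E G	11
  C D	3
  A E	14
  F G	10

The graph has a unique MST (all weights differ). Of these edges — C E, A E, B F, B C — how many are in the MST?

1

Kruskal: consider edges lightest-first.
D G (1): add. Components now {A} {B} {C} {D,G} {E} {F}
B E (2): add. Components now {A} {B,E} {C} {D,G} {F}
C D (3): add. Components now {A} {B,E} {C,D,G} {F}
C E (5): add. Components now {A} {B,C,D,E,G} {F}
D E (6): skip — D and E already connected.
A B (7): add. Components now {A,B,C,D,E,G} {F}
B D (8): skip — B and D already connected.
F G (10): add. Components now {A,B,C,D,E,F,G}
MST edge set: {D G, B E, C D, C E, A B, F G}.
Of the listed edges, {C E} are in the MST → 1.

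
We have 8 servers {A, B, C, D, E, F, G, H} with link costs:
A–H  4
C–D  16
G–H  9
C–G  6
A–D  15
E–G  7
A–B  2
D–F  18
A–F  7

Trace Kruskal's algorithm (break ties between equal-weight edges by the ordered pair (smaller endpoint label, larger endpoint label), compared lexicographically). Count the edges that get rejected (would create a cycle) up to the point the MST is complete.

0

Sort edges by weight, then run Kruskal:
A–B (2): add — endpoints in different components.
A–H (4): add — endpoints in different components.
C–G (6): add — endpoints in different components.
A–F (7): add — endpoints in different components.
E–G (7): add — endpoints in different components.
G–H (9): add — endpoints in different components.
A–D (15): add — endpoints in different components.
Edges rejected before the tree was complete: 0.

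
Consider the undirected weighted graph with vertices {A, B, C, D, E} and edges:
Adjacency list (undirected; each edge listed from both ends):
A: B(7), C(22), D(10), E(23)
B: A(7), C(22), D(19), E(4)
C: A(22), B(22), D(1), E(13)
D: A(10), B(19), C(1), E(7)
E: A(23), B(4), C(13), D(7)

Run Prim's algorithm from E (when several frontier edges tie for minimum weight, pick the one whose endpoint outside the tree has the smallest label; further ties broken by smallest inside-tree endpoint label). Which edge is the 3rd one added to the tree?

D-E

Prim, starting at E.
Step 1: cheapest edge leaving the tree is B–E (4); add B.
Step 2: cheapest edge leaving the tree is A–B (7); add A.
Step 3: cheapest edge leaving the tree is D–E (7); add D.
Step 4: cheapest edge leaving the tree is C–D (1); add C.
The 3rd edge added is D–E.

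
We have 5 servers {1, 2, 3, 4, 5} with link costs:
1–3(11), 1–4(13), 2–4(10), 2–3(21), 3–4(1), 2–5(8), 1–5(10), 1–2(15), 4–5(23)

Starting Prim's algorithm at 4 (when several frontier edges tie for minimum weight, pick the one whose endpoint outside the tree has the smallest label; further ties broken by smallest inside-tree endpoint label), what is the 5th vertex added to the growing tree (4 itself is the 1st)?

Grow the tree from 4 using Prim:
Step 1: cheapest edge leaving the tree is 3–4 (1); add 3.
Step 2: cheapest edge leaving the tree is 2–4 (10); add 2.
Step 3: cheapest edge leaving the tree is 2–5 (8); add 5.
Step 4: cheapest edge leaving the tree is 1–5 (10); add 1.
Vertex order: 4, 3, 2, 5, 1. The 5th vertex is 1.

1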